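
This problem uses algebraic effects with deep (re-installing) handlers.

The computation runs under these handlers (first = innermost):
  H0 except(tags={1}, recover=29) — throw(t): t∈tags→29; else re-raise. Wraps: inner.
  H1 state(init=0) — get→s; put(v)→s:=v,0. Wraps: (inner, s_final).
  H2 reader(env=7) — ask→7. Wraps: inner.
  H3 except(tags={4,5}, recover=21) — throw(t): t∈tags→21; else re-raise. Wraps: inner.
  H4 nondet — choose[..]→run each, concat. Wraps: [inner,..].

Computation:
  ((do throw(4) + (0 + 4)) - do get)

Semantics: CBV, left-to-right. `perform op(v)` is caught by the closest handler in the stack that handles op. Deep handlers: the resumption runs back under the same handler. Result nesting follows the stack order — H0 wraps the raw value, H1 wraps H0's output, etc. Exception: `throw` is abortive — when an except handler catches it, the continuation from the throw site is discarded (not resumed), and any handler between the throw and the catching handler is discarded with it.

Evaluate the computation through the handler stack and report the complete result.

Working:
throw(4) @ H0 re-raised
throw(4) @ H3 caught ⇒ 21
H4 returns [21]
= [21]

Answer: [21]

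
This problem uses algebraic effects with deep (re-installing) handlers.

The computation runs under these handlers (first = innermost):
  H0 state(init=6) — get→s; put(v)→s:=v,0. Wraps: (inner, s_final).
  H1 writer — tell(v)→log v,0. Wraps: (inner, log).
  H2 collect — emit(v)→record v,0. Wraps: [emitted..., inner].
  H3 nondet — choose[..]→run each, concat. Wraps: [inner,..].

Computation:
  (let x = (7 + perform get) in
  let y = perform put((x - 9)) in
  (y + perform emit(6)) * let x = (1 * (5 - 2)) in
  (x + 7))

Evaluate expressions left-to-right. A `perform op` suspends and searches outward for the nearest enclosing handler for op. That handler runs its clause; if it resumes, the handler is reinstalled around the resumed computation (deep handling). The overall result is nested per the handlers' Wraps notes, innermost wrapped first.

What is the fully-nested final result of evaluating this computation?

Evaluation trace:
get @ H0 ⇒ 6
put(4) @ H0 ⇒ s:=4
emit(6) @ H2 ⇒ out+=6
H0 returns (0, 4)
H1 returns ((0, 4), ())
H2 returns [6, ((0, 4), ())]
H3 returns [[6, ((0, 4), ())]]
= [[6, ((0, 4), ())]]

Answer: [[6, ((0, 4), ())]]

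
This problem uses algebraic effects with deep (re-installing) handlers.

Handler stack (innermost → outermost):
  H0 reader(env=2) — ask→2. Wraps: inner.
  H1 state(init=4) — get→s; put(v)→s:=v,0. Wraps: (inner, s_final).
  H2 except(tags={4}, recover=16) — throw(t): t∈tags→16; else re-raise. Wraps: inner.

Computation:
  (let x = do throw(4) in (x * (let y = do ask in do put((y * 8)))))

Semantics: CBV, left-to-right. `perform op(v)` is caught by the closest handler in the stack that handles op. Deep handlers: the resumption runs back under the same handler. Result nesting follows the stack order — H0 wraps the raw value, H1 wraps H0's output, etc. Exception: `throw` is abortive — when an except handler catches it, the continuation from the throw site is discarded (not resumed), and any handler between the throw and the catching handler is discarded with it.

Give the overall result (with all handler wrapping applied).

Working:
throw(4) @ H2 caught ⇒ 16
= 16

Answer: 16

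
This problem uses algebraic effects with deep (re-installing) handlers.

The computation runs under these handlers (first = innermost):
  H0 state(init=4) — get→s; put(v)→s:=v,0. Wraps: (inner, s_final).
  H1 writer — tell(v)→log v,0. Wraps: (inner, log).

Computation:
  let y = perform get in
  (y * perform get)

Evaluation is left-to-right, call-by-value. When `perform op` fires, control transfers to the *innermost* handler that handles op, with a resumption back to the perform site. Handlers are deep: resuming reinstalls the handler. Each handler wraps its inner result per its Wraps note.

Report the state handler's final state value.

Evaluation trace:
get @ H0 ⇒ 4
get @ H0 ⇒ 4
H0 returns (16, 4)
H1 returns ((16, 4), ())
= ((16, 4), ())

Answer: 4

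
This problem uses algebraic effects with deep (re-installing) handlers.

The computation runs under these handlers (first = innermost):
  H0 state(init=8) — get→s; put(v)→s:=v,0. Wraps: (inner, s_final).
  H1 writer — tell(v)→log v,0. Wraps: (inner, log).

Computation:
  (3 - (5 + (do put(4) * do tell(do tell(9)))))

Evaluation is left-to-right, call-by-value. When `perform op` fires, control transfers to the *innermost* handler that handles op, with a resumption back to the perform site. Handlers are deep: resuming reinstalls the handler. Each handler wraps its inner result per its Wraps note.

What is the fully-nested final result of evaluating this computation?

Answer: ((-2, 4), (9, 0))

Working:
put(4) @ H0 ⇒ s:=4
tell(9) @ H1 ⇒ log+=9
tell(0) @ H1 ⇒ log+=0
H0 returns (-2, 4)
H1 returns ((-2, 4), (9, 0))
= ((-2, 4), (9, 0))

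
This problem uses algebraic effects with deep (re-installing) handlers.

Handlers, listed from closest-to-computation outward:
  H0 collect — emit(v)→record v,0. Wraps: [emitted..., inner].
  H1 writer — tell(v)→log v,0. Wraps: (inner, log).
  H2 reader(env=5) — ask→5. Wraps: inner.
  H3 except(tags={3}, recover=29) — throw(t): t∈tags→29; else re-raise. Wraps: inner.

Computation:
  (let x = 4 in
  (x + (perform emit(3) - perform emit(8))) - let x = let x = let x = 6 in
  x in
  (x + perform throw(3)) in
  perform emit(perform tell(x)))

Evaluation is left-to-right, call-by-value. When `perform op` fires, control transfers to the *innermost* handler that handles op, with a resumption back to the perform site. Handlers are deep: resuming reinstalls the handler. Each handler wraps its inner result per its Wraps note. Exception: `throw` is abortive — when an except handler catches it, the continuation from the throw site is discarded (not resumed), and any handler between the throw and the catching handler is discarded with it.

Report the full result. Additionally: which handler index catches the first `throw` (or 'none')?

Answer: 29 ; first throw caught by: H3

Step-by-step:
emit(3) @ H0 ⇒ out+=3
emit(8) @ H0 ⇒ out+=8
throw(3) @ H3 caught ⇒ 29
= 29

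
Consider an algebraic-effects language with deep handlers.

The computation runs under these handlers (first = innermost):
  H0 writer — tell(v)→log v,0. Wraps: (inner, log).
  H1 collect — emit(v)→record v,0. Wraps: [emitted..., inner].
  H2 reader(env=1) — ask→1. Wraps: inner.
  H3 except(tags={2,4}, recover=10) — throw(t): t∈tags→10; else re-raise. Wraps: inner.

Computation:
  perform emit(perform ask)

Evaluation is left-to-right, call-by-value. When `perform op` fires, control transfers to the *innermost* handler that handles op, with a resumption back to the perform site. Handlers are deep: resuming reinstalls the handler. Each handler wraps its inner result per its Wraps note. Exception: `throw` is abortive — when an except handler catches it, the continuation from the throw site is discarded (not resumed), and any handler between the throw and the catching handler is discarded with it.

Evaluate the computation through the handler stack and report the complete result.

Answer: [1, (0, ())]

Working:
ask @ H2 ⇒ 1
emit(1) @ H1 ⇒ out+=1
H0 returns (0, ())
H1 returns [1, (0, ())]
H2 returns [1, (0, ())]
H3 returns [1, (0, ())]
= [1, (0, ())]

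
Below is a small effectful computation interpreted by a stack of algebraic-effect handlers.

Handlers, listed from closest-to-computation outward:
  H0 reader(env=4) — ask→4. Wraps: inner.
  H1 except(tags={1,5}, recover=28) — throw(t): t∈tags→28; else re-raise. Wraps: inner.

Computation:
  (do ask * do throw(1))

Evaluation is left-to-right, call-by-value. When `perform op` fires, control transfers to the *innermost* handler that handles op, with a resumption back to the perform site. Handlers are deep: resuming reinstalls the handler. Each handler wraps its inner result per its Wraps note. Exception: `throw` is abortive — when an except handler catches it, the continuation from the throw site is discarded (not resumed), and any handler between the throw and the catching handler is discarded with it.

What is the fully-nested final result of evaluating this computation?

Working:
ask @ H0 ⇒ 4
throw(1) @ H1 caught ⇒ 28
= 28

Answer: 28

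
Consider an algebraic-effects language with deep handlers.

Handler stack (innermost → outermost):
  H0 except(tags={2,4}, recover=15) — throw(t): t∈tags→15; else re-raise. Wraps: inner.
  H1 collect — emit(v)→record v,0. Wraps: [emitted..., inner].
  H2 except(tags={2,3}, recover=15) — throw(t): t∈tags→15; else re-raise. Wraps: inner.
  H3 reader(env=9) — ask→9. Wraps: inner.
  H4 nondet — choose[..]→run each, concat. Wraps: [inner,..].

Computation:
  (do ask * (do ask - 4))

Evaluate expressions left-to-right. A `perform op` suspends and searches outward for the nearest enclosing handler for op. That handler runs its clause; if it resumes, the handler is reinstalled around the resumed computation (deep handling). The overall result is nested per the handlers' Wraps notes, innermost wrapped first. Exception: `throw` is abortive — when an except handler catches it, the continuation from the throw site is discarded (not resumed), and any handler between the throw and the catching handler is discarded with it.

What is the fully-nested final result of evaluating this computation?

Evaluation trace:
ask @ H3 ⇒ 9
ask @ H3 ⇒ 9
H0 returns 45
H1 returns [45]
H2 returns [45]
H3 returns [45]
H4 returns [[45]]
= [[45]]

Answer: [[45]]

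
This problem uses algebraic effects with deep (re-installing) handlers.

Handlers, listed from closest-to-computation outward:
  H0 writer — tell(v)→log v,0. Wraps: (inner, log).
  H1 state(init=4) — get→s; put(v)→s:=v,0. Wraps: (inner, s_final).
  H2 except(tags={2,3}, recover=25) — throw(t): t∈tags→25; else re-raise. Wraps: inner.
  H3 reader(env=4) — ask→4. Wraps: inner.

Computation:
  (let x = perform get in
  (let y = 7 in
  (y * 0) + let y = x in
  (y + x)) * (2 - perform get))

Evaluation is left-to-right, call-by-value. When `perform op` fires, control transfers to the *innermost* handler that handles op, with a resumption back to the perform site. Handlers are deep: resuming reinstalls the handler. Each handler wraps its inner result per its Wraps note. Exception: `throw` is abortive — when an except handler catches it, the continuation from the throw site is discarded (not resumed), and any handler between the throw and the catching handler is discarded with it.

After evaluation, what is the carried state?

Answer: 4

Step-by-step:
get @ H1 ⇒ 4
get @ H1 ⇒ 4
H0 returns (-16, ())
H1 returns ((-16, ()), 4)
H2 returns ((-16, ()), 4)
H3 returns ((-16, ()), 4)
= ((-16, ()), 4)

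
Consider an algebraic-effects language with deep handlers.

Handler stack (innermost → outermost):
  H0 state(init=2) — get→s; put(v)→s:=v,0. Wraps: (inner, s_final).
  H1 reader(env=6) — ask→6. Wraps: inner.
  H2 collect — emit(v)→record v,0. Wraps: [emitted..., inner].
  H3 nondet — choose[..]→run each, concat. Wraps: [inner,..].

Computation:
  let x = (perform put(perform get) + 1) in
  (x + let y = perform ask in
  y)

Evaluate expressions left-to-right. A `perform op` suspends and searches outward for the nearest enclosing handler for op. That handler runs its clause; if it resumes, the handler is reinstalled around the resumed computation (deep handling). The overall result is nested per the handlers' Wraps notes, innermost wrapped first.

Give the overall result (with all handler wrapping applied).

Evaluation trace:
get @ H0 ⇒ 2
put(2) @ H0 ⇒ s:=2
ask @ H1 ⇒ 6
H0 returns (7, 2)
H1 returns (7, 2)
H2 returns [(7, 2)]
H3 returns [[(7, 2)]]
= [[(7, 2)]]

Answer: [[(7, 2)]]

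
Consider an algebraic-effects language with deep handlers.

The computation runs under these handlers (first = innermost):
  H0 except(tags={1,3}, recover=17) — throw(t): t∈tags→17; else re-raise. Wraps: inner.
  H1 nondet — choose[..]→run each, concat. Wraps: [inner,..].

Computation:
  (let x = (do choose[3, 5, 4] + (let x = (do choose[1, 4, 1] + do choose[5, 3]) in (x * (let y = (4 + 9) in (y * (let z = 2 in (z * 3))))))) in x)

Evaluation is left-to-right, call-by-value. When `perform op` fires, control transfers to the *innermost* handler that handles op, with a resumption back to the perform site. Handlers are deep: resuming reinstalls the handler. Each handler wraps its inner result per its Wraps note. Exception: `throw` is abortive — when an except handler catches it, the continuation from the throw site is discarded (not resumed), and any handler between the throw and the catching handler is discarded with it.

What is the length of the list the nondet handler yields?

Evaluation trace:
choose[3, 5, 4] @ H1
  branch[0] choose=3:
    choose[1, 4, 1] @ H1
      branch[0] choose=1:
        choose[5, 3] @ H1
          branch[0] choose=5:
            H0 returns 471
            H1 returns [471]
          branch[1] choose=3:
            H0 returns 315
            H1 returns [315]
      branch[1] choose=4:
        choose[5, 3] @ H1
          branch[0] choose=5:
            H0 returns 705
            H1 returns [705]
          branch[1] choose=3:
            H0 returns 549
            H1 returns [549]
      branch[2] choose=1:
        choose[5, 3] @ H1
          branch[0] choose=5:
            H0 returns 471
            H1 returns [471]
          branch[1] choose=3:
            H0 returns 315
            H1 returns [315]
  branch[1] choose=5:
    choose[1, 4, 1] @ H1
      branch[0] choose=1:
        choose[5, 3] @ H1
          branch[0] choose=5:
            H0 returns 473
            H1 returns [473]
          branch[1] choose=3:
            H0 returns 317
            H1 returns [317]
      branch[1] choose=4:
        choose[5, 3] @ H1
          branch[0] choose=5:
            H0 returns 707
            H1 returns [707]
          branch[1] choose=3:
            H0 returns 551
            H1 returns [551]
      branch[2] choose=1:
        choose[5, 3] @ H1
          branch[0] choose=5:
            H0 returns 473
            H1 returns [473]
          branch[1] choose=3:
            H0 returns 317
            H1 returns [317]
  branch[2] choose=4:
    choose[1, 4, 1] @ H1
      branch[0] choose=1:
        choose[5, 3] @ H1
          branch[0] choose=5:
            H0 returns 472
            H1 returns [472]
          branch[1] choose=3:
            H0 returns 316
            H1 returns [316]
      branch[1] choose=4:
        choose[5, 3] @ H1
          branch[0] choose=5:
            H0 returns 706
            H1 returns [706]
          branch[1] choose=3:
            H0 returns 550
            H1 returns [550]
      branch[2] choose=1:
        choose[5, 3] @ H1
          branch[0] choose=5:
            H0 returns 472
            H1 returns [472]
          branch[1] choose=3:
            H0 returns 316
            H1 returns [316]
= [471, 315, 705, 549, 471, 315, 473, 317, 707, 551, 473, 317, 472, 316, 706, 550, 472, 316]

Answer: 18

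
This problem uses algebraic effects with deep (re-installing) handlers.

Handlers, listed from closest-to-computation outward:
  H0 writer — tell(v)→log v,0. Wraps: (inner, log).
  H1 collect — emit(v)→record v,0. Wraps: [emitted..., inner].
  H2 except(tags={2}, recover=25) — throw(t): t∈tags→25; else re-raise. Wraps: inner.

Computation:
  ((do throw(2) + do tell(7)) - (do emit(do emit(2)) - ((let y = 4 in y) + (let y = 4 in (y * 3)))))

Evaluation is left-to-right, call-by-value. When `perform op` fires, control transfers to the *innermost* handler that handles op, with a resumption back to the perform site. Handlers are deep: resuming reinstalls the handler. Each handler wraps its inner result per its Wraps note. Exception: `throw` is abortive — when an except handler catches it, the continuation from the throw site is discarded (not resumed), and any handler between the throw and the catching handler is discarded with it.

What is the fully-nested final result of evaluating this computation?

Working:
throw(2) @ H2 caught ⇒ 25
= 25

Answer: 25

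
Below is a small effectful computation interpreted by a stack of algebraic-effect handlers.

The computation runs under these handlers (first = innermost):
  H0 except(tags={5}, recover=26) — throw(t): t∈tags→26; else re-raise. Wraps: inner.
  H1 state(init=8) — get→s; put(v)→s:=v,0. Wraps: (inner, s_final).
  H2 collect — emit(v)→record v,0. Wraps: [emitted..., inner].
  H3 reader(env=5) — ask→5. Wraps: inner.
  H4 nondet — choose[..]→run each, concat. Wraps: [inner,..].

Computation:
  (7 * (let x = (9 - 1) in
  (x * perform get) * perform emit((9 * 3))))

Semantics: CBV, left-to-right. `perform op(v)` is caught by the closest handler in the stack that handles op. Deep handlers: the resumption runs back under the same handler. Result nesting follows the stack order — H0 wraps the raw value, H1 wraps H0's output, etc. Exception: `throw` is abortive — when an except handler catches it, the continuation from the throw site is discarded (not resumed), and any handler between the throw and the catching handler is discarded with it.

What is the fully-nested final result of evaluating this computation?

Answer: [[27, (0, 8)]]

Evaluation trace:
get @ H1 ⇒ 8
emit(27) @ H2 ⇒ out+=27
H0 returns 0
H1 returns (0, 8)
H2 returns [27, (0, 8)]
H3 returns [27, (0, 8)]
H4 returns [[27, (0, 8)]]
= [[27, (0, 8)]]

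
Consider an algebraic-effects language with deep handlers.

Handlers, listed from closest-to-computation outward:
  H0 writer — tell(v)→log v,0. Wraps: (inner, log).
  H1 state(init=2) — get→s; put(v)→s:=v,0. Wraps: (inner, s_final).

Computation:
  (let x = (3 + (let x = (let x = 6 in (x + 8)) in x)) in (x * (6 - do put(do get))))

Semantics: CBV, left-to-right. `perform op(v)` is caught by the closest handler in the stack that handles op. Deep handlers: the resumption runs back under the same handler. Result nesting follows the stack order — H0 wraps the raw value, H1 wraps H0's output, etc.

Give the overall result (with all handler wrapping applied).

Answer: ((102, ()), 2)

Working:
get @ H1 ⇒ 2
put(2) @ H1 ⇒ s:=2
H0 returns (102, ())
H1 returns ((102, ()), 2)
= ((102, ()), 2)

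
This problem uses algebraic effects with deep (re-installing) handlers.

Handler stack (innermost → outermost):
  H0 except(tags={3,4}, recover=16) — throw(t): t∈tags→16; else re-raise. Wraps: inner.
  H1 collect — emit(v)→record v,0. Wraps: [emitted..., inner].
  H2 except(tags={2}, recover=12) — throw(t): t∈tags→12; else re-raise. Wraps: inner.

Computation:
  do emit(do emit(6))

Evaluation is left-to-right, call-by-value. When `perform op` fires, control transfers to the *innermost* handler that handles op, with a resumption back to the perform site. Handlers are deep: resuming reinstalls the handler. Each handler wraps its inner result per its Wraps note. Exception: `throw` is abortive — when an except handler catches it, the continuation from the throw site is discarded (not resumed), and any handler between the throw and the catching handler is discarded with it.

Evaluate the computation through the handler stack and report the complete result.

Answer: [6, 0, 0]

Step-by-step:
emit(6) @ H1 ⇒ out+=6
emit(0) @ H1 ⇒ out+=0
H0 returns 0
H1 returns [6, 0, 0]
H2 returns [6, 0, 0]
= [6, 0, 0]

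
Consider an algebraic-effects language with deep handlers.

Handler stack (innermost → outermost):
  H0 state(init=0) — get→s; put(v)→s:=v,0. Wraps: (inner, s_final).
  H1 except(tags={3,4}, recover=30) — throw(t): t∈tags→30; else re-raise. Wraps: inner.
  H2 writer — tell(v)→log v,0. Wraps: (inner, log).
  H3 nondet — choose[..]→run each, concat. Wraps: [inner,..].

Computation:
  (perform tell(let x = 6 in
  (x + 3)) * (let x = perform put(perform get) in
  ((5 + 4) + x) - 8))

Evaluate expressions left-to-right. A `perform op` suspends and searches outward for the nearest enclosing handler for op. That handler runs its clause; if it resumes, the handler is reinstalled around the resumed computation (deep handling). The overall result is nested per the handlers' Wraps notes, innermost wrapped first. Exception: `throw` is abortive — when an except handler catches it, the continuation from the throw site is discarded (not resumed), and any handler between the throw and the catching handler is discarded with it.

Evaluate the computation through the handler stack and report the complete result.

Working:
tell(9) @ H2 ⇒ log+=9
get @ H0 ⇒ 0
put(0) @ H0 ⇒ s:=0
H0 returns (0, 0)
H1 returns (0, 0)
H2 returns ((0, 0), (9))
H3 returns [((0, 0), (9))]
= [((0, 0), (9))]

Answer: [((0, 0), (9))]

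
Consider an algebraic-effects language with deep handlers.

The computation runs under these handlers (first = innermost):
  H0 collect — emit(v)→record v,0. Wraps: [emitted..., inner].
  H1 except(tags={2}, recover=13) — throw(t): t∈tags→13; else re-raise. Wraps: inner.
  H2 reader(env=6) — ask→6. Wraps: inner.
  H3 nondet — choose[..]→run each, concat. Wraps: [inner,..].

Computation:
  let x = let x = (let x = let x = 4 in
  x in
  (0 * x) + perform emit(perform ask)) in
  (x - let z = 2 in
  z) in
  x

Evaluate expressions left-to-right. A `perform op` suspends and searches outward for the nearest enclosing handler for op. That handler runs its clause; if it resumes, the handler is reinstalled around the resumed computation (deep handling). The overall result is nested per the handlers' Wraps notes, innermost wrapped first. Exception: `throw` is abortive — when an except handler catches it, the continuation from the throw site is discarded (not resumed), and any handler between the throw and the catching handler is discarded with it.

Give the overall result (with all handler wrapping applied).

Answer: [[6, -2]]

Working:
ask @ H2 ⇒ 6
emit(6) @ H0 ⇒ out+=6
H0 returns [6, -2]
H1 returns [6, -2]
H2 returns [6, -2]
H3 returns [[6, -2]]
= [[6, -2]]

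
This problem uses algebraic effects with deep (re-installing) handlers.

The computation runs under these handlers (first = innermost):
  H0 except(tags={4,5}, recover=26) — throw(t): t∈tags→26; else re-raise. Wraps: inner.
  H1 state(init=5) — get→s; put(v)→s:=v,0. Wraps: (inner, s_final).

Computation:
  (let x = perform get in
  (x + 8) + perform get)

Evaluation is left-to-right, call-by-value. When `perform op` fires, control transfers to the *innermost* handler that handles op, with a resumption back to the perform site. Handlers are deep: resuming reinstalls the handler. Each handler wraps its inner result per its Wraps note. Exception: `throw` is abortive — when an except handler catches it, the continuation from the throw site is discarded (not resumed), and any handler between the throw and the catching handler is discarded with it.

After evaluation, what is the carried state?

Working:
get @ H1 ⇒ 5
get @ H1 ⇒ 5
H0 returns 18
H1 returns (18, 5)
= (18, 5)

Answer: 5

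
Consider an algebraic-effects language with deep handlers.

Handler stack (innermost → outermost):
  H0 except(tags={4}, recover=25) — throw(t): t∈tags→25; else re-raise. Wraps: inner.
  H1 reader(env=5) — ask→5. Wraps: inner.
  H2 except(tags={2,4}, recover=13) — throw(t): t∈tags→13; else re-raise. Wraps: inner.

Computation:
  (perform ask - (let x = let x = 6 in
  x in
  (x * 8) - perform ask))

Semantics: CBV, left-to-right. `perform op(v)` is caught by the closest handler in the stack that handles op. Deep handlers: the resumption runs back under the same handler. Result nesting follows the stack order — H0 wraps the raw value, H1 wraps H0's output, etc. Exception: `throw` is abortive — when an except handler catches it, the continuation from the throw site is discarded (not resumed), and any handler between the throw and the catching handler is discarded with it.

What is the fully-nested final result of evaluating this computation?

Step-by-step:
ask @ H1 ⇒ 5
ask @ H1 ⇒ 5
H0 returns -38
H1 returns -38
H2 returns -38
= -38

Answer: -38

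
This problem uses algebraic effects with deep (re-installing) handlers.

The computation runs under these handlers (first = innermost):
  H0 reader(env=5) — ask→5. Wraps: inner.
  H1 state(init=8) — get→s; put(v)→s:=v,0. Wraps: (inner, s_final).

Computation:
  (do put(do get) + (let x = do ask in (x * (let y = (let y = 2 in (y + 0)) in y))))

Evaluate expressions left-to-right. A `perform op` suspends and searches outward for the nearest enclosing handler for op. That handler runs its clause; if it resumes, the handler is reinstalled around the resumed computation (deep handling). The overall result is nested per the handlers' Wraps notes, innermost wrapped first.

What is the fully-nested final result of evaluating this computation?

Working:
get @ H1 ⇒ 8
put(8) @ H1 ⇒ s:=8
ask @ H0 ⇒ 5
H0 returns 10
H1 returns (10, 8)
= (10, 8)

Answer: (10, 8)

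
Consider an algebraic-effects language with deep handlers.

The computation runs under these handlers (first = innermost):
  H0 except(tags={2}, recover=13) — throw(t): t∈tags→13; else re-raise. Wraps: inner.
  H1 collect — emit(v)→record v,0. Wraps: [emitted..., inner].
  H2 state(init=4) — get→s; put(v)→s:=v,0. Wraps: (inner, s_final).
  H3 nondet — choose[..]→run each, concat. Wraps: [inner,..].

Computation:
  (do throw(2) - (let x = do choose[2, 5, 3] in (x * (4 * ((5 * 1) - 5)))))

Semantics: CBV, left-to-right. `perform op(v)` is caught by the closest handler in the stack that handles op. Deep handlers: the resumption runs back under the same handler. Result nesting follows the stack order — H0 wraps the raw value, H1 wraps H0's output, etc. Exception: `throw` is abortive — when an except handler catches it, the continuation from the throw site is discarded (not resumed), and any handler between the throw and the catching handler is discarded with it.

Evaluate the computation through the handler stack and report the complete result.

Evaluation trace:
throw(2) @ H0 caught ⇒ 13
H1 returns [13]
H2 returns ([13], 4)
H3 returns [([13], 4)]
= [([13], 4)]

Answer: [([13], 4)]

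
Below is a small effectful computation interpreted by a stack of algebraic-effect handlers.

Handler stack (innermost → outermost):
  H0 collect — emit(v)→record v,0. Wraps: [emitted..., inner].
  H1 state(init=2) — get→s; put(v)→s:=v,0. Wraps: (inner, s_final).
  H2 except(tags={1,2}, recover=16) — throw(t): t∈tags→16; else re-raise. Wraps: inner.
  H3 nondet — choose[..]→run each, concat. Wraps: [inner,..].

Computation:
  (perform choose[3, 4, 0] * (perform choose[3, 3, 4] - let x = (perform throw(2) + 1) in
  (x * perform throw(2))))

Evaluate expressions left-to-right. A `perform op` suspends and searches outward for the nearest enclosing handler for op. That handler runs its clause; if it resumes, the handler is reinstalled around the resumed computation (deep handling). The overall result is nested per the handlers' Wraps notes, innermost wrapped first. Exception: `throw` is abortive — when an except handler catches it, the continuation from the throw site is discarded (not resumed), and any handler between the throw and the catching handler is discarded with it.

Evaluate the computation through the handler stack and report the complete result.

Working:
choose[3, 4, 0] @ H3
  branch[0] choose=3:
    choose[3, 3, 4] @ H3
      branch[0] choose=3:
        throw(2) @ H2 caught ⇒ 16
        H3 returns [16]
      branch[1] choose=3:
        throw(2) @ H2 caught ⇒ 16
        H3 returns [16]
      branch[2] choose=4:
        throw(2) @ H2 caught ⇒ 16
        H3 returns [16]
  branch[1] choose=4:
    choose[3, 3, 4] @ H3
      branch[0] choose=3:
        throw(2) @ H2 caught ⇒ 16
        H3 returns [16]
      branch[1] choose=3:
        throw(2) @ H2 caught ⇒ 16
        H3 returns [16]
      branch[2] choose=4:
        throw(2) @ H2 caught ⇒ 16
        H3 returns [16]
  branch[2] choose=0:
    choose[3, 3, 4] @ H3
      branch[0] choose=3:
        throw(2) @ H2 caught ⇒ 16
        H3 returns [16]
      branch[1] choose=3:
        throw(2) @ H2 caught ⇒ 16
        H3 returns [16]
      branch[2] choose=4:
        throw(2) @ H2 caught ⇒ 16
        H3 returns [16]
= [16, 16, 16, 16, 16, 16, 16, 16, 16]

Answer: [16, 16, 16, 16, 16, 16, 16, 16, 16]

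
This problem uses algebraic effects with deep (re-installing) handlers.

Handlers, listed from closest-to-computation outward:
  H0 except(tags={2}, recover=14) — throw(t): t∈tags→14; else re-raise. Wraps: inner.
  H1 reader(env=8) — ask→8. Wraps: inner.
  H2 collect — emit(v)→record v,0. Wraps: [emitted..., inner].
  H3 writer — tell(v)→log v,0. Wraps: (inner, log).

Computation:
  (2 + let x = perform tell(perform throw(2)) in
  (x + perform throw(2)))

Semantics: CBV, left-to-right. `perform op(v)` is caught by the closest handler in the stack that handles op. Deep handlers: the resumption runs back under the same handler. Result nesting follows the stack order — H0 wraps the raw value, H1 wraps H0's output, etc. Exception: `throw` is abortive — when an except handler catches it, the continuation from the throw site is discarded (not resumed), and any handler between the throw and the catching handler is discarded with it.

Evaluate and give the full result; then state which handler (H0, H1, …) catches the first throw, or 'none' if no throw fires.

Evaluation trace:
throw(2) @ H0 caught ⇒ 14
H1 returns 14
H2 returns [14]
H3 returns ([14], ())
= ([14], ())

Answer: ([14], ()) ; first throw caught by: H0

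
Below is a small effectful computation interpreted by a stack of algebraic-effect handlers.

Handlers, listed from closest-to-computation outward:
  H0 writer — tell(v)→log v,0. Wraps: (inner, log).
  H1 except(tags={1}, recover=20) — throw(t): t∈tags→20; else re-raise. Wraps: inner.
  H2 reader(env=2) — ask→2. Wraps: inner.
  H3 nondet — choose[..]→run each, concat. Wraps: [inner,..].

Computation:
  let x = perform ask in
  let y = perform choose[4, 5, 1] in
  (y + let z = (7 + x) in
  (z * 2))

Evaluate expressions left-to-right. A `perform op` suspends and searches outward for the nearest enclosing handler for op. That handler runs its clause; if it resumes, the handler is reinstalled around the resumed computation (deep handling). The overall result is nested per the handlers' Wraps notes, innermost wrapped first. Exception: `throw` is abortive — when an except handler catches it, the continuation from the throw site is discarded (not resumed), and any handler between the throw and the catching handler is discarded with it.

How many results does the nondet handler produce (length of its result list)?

Answer: 3

Step-by-step:
ask @ H2 ⇒ 2
choose[4, 5, 1] @ H3
  branch[0] choose=4:
    H0 returns (22, ())
    H1 returns (22, ())
    H2 returns (22, ())
    H3 returns [(22, ())]
  branch[1] choose=5:
    H0 returns (23, ())
    H1 returns (23, ())
    H2 returns (23, ())
    H3 returns [(23, ())]
  branch[2] choose=1:
    H0 returns (19, ())
    H1 returns (19, ())
    H2 returns (19, ())
    H3 returns [(19, ())]
= [(22, ()), (23, ()), (19, ())]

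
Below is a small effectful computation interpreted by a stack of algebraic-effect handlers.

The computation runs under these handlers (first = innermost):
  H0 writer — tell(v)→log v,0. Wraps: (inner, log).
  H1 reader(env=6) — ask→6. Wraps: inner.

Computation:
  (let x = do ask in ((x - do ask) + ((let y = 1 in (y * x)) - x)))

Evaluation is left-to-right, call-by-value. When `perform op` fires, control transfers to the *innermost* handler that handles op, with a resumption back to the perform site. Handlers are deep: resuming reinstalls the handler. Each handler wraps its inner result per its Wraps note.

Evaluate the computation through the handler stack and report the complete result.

Evaluation trace:
ask @ H1 ⇒ 6
ask @ H1 ⇒ 6
H0 returns (0, ())
H1 returns (0, ())
= (0, ())

Answer: (0, ())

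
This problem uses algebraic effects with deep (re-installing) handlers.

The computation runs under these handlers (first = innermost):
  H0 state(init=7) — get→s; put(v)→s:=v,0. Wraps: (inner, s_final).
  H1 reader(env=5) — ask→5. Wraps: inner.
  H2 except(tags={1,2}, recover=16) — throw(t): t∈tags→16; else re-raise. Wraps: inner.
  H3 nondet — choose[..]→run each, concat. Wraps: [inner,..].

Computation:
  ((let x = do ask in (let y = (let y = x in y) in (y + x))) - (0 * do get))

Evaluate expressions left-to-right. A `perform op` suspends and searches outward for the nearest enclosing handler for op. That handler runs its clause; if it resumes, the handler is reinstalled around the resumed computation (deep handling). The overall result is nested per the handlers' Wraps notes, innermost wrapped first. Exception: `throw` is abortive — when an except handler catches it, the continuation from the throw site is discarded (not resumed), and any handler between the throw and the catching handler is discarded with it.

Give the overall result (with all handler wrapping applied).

Evaluation trace:
ask @ H1 ⇒ 5
get @ H0 ⇒ 7
H0 returns (10, 7)
H1 returns (10, 7)
H2 returns (10, 7)
H3 returns [(10, 7)]
= [(10, 7)]

Answer: [(10, 7)]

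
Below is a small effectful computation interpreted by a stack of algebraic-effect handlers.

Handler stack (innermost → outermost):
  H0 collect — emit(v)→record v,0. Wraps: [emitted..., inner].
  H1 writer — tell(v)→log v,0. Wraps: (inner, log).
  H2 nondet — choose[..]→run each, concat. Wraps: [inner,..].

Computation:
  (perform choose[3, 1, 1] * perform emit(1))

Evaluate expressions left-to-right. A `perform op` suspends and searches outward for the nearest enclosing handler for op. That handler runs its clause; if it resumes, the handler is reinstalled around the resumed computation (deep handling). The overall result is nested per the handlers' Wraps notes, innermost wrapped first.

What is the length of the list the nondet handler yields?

Working:
choose[3, 1, 1] @ H2
  branch[0] choose=3:
    emit(1) @ H0 ⇒ out+=1
    H0 returns [1, 0]
    H1 returns ([1, 0], ())
    H2 returns [([1, 0], ())]
  branch[1] choose=1:
    emit(1) @ H0 ⇒ out+=1
    H0 returns [1, 0]
    H1 returns ([1, 0], ())
    H2 returns [([1, 0], ())]
  branch[2] choose=1:
    emit(1) @ H0 ⇒ out+=1
    H0 returns [1, 0]
    H1 returns ([1, 0], ())
    H2 returns [([1, 0], ())]
= [([1, 0], ()), ([1, 0], ()), ([1, 0], ())]

Answer: 3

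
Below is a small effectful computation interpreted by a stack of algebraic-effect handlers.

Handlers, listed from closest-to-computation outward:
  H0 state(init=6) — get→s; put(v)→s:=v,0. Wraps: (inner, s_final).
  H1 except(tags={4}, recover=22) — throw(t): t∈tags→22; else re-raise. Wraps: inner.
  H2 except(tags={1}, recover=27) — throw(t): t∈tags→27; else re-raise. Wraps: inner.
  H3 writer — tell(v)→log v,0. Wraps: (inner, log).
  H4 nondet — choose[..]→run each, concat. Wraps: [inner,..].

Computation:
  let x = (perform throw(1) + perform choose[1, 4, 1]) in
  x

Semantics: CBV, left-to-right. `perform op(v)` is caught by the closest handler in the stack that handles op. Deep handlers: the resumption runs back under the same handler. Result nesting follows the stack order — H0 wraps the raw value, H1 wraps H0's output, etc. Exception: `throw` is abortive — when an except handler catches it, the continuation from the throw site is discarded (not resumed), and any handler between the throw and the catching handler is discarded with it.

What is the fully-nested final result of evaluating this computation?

Answer: [(27, ())]

Working:
throw(1) @ H1 re-raised
throw(1) @ H2 caught ⇒ 27
H3 returns (27, ())
H4 returns [(27, ())]
= [(27, ())]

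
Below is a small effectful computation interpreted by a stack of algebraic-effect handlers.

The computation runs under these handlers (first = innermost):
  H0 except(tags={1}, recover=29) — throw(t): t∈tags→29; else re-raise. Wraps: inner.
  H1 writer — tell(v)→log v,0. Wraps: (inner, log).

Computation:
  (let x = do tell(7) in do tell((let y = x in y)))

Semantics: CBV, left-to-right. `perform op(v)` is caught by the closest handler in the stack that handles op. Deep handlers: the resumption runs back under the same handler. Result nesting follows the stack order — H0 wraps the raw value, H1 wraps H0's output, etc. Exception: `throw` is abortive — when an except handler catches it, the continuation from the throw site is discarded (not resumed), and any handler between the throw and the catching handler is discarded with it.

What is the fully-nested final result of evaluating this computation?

Answer: (0, (7, 0))

Working:
tell(7) @ H1 ⇒ log+=7
tell(0) @ H1 ⇒ log+=0
H0 returns 0
H1 returns (0, (7, 0))
= (0, (7, 0))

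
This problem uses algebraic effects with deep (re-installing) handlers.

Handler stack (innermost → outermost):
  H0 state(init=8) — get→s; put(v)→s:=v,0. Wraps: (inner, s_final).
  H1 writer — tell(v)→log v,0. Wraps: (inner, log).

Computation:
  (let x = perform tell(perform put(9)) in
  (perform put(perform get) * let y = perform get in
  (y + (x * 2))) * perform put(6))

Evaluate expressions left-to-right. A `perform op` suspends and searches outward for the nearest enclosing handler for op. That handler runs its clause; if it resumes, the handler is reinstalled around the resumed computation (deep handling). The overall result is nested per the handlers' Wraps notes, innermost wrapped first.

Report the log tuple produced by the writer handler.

Answer: (0)

Step-by-step:
put(9) @ H0 ⇒ s:=9
tell(0) @ H1 ⇒ log+=0
get @ H0 ⇒ 9
put(9) @ H0 ⇒ s:=9
get @ H0 ⇒ 9
put(6) @ H0 ⇒ s:=6
H0 returns (0, 6)
H1 returns ((0, 6), (0))
= ((0, 6), (0))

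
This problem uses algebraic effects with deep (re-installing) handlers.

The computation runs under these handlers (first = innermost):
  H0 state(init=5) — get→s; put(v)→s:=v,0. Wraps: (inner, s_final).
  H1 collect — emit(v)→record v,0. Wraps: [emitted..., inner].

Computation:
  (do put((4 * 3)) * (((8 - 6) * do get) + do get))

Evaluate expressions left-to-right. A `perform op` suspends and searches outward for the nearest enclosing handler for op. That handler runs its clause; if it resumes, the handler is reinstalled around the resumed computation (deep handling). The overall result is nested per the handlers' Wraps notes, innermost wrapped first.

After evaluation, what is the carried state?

Answer: 12

Evaluation trace:
put(12) @ H0 ⇒ s:=12
get @ H0 ⇒ 12
get @ H0 ⇒ 12
H0 returns (0, 12)
H1 returns [(0, 12)]
= [(0, 12)]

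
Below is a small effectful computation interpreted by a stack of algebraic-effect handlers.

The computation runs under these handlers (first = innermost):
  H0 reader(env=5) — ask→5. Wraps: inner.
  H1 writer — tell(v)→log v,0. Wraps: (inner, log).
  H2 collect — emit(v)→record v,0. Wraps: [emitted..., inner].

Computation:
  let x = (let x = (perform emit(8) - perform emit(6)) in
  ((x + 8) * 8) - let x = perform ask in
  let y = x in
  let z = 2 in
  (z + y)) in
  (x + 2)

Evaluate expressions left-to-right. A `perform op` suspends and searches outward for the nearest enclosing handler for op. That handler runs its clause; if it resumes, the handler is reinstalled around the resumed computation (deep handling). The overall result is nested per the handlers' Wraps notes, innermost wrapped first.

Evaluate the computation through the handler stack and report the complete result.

Answer: [8, 6, (59, ())]

Working:
emit(8) @ H2 ⇒ out+=8
emit(6) @ H2 ⇒ out+=6
ask @ H0 ⇒ 5
H0 returns 59
H1 returns (59, ())
H2 returns [8, 6, (59, ())]
= [8, 6, (59, ())]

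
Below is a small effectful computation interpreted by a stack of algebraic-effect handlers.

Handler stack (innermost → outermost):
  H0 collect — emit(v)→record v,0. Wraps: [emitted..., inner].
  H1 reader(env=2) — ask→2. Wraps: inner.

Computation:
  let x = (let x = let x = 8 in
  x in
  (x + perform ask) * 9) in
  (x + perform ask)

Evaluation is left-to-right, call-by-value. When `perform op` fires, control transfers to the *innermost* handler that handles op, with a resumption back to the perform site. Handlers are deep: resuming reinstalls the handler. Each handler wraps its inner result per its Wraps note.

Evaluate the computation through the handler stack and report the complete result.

Answer: [92]

Step-by-step:
ask @ H1 ⇒ 2
ask @ H1 ⇒ 2
H0 returns [92]
H1 returns [92]
= [92]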